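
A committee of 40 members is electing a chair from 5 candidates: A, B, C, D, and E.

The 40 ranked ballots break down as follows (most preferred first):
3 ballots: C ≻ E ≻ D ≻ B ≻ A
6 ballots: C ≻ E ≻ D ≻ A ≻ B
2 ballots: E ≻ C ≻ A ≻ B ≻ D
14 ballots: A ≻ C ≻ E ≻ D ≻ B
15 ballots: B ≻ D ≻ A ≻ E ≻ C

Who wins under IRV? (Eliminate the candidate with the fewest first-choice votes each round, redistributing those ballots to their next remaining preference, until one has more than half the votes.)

Round 1: A 14, B 15, C 9, D 0, E 2. D eliminated.
Round 2: A 14, B 15, C 9, E 2. E eliminated.
Round 3: A 14, B 15, C 11. C eliminated.
Round 4: A 22, B 18. A has a majority (≥21).

A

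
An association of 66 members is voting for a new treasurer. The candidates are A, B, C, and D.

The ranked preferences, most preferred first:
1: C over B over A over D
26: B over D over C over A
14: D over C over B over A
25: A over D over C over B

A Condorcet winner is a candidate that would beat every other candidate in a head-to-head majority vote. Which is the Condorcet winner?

D

D vs A: 40–26
D vs B: 39–27
D vs C: 65–1
D beats every other candidate.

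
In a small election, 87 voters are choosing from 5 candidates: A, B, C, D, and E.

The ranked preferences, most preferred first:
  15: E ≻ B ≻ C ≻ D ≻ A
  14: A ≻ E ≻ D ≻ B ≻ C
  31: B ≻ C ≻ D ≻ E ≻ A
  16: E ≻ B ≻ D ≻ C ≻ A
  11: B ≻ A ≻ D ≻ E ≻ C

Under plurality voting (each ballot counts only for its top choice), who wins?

First-place votes: A 14, B 42, C 0, D 0, E 31.

B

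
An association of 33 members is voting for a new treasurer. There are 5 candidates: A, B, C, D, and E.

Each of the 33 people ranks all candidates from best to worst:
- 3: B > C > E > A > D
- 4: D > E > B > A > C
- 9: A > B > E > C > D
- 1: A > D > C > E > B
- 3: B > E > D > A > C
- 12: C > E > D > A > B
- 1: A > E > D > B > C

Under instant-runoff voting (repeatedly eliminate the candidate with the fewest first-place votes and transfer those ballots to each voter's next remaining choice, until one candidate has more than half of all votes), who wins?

A

Round 1: A 11, B 6, C 12, D 4, E 0. E eliminated.
Round 2: A 11, B 6, C 12, D 4. D eliminated.
Round 3: A 11, B 10, C 12. B eliminated.
Round 4: A 18, C 15. A has a majority (≥17).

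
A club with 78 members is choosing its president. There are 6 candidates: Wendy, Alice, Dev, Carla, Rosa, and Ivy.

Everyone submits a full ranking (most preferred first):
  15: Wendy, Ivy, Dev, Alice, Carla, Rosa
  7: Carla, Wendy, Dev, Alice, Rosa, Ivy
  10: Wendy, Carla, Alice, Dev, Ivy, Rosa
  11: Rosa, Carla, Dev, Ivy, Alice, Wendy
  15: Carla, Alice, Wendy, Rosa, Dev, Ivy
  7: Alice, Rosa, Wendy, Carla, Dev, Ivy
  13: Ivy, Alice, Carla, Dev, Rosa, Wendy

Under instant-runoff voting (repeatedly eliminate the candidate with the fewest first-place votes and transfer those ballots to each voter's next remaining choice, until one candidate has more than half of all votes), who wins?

Carla

Round 1: Wendy 25, Alice 7, Dev 0, Carla 22, Rosa 11, Ivy 13. Dev eliminated.
Round 2: Wendy 25, Alice 7, Carla 22, Rosa 11, Ivy 13. Alice eliminated.
Round 3: Wendy 25, Carla 22, Rosa 18, Ivy 13. Ivy eliminated.
Round 4: Wendy 25, Carla 35, Rosa 18. Rosa eliminated.
Round 5: Wendy 32, Carla 46. Carla has a majority (≥40).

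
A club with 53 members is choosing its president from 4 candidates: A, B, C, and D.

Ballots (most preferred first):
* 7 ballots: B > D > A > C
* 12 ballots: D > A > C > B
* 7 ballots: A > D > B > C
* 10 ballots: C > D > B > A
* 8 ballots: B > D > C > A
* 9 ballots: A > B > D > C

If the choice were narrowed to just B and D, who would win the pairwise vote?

B is ranked above D on 24 ballots; D above B on 29.

D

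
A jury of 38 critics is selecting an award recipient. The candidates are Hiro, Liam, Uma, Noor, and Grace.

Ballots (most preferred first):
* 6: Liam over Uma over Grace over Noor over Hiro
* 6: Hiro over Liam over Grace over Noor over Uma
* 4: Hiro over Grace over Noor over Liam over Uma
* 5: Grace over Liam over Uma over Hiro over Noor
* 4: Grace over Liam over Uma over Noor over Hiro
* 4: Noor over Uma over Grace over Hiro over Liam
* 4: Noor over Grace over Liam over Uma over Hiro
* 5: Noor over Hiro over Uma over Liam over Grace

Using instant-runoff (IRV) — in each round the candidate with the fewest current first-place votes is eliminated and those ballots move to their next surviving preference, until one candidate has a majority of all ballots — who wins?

Grace

Round 1: Hiro 10, Liam 6, Uma 0, Noor 13, Grace 9. Uma eliminated.
Round 2: Hiro 10, Liam 6, Noor 13, Grace 9. Liam eliminated.
Round 3: Hiro 10, Noor 13, Grace 15. Hiro eliminated.
Round 4: Noor 13, Grace 25. Grace has a majority (≥20).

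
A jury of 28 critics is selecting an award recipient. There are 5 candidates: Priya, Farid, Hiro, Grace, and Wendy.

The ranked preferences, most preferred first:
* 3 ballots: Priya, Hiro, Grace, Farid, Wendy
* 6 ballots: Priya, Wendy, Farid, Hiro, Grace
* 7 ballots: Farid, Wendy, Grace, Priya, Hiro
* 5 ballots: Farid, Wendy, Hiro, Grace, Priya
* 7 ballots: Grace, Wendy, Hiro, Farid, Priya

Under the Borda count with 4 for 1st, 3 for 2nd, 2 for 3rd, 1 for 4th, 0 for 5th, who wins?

Wendy

Priya: 3×4 + 6×4 + 7×1 + 5×0 + 7×0 = 43
Farid: 3×1 + 6×2 + 7×4 + 5×4 + 7×1 = 70
Hiro: 3×3 + 6×1 + 7×0 + 5×2 + 7×2 = 39
Grace: 3×2 + 6×0 + 7×2 + 5×1 + 7×4 = 53
Wendy: 3×0 + 6×3 + 7×3 + 5×3 + 7×3 = 75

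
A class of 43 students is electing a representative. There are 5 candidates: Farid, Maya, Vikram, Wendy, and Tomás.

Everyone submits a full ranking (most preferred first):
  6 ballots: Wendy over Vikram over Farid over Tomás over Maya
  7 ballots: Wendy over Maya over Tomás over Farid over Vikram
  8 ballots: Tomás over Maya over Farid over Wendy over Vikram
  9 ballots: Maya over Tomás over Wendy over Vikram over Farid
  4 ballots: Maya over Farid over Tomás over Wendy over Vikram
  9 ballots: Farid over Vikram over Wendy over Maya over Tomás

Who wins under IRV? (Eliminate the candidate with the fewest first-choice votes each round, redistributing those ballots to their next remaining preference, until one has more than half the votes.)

Wendy

Round 1: Farid 9, Maya 13, Vikram 0, Wendy 13, Tomás 8. Vikram eliminated.
Round 2: Farid 9, Maya 13, Wendy 13, Tomás 8. Tomás eliminated.
Round 3: Farid 9, Maya 21, Wendy 13. Farid eliminated.
Round 4: Maya 21, Wendy 22. Wendy has a majority (≥22).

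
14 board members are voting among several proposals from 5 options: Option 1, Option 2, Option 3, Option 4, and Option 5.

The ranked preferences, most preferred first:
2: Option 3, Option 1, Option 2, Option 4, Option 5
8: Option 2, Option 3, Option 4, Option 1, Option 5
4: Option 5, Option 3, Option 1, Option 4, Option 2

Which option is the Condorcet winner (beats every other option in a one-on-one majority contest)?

Option 2

Option 2 vs Option 1: 8–6
Option 2 vs Option 3: 8–6
Option 2 vs Option 4: 10–4
Option 2 vs Option 5: 10–4
Option 2 beats every other option.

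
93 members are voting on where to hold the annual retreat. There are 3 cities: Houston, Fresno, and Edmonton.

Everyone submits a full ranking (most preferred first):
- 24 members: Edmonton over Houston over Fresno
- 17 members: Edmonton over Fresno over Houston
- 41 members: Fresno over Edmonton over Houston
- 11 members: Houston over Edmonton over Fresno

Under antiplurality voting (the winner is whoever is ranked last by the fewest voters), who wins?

Last-place votes: Houston 58, Fresno 35, Edmonton 0.

Edmonton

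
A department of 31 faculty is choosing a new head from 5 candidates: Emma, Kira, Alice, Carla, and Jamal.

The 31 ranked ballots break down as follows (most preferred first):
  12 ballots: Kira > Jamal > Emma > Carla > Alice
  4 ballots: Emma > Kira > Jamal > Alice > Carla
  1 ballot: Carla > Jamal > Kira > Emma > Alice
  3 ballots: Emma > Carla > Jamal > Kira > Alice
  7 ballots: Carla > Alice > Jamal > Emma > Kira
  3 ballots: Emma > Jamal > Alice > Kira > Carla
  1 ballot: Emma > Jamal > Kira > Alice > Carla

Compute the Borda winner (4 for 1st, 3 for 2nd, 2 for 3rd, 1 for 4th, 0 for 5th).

Emma: 12×2 + 4×4 + 1×1 + 3×4 + 7×1 + 3×4 + 1×4 = 76
Kira: 12×4 + 4×3 + 1×2 + 3×1 + 7×0 + 3×1 + 1×2 = 70
Alice: 12×0 + 4×1 + 1×0 + 3×0 + 7×3 + 3×2 + 1×1 = 32
Carla: 12×1 + 4×0 + 1×4 + 3×3 + 7×4 + 3×0 + 1×0 = 53
Jamal: 12×3 + 4×2 + 1×3 + 3×2 + 7×2 + 3×3 + 1×3 = 79

Jamal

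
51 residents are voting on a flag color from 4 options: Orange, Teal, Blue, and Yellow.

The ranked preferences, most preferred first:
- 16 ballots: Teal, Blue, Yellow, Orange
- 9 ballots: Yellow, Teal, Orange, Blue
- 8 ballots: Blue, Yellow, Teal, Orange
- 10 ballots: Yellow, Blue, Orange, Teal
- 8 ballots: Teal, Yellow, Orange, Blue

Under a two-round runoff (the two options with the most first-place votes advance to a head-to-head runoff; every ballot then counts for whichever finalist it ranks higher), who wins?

Round 1 first-place votes: Orange 0, Teal 24, Blue 8, Yellow 19. Teal and Yellow advance.
Runoff: Teal is ranked above Yellow on 24 ballots, Yellow above Teal on 27.

Yellow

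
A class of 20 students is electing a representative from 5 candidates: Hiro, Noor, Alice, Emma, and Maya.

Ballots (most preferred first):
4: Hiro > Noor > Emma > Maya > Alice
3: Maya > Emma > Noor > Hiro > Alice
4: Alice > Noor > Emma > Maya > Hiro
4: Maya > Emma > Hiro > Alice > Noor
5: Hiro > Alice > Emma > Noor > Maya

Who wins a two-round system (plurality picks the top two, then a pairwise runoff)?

Maya

Round 1 first-place votes: Hiro 9, Noor 0, Alice 4, Emma 0, Maya 7. Hiro and Maya advance.
Runoff: Hiro is ranked above Maya on 9 ballots, Maya above Hiro on 11.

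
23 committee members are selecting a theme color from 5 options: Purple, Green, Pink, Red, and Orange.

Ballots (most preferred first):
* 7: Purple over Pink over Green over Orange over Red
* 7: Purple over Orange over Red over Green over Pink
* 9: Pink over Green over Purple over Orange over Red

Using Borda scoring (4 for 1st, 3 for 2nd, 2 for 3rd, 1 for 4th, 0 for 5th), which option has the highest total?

Purple

Purple: 7×4 + 7×4 + 9×2 = 74
Green: 7×2 + 7×1 + 9×3 = 48
Pink: 7×3 + 7×0 + 9×4 = 57
Red: 7×0 + 7×2 + 9×0 = 14
Orange: 7×1 + 7×3 + 9×1 = 37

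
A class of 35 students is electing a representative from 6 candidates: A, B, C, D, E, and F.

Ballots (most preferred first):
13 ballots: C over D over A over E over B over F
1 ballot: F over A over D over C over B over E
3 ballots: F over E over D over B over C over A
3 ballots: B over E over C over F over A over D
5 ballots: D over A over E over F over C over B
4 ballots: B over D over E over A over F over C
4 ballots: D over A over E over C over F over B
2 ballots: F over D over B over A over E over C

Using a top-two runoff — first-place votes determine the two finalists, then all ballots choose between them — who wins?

D

Round 1 first-place votes: A 0, B 7, C 13, D 9, E 0, F 6. C and D advance.
Runoff: C is ranked above D on 16 ballots, D above C on 19.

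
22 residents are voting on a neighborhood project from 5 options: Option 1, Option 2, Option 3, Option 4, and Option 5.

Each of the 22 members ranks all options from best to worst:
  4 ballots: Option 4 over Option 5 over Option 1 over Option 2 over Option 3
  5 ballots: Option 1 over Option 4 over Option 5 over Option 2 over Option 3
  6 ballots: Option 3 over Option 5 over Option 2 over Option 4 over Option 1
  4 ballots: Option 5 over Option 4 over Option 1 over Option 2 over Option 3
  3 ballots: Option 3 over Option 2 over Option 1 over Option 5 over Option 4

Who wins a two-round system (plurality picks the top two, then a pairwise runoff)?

Round 1 first-place votes: Option 1 5, Option 2 0, Option 3 9, Option 4 4, Option 5 4. Option 3 and Option 1 advance.
Runoff: Option 3 is ranked above Option 1 on 9 ballots, Option 1 above Option 3 on 13.

Option 1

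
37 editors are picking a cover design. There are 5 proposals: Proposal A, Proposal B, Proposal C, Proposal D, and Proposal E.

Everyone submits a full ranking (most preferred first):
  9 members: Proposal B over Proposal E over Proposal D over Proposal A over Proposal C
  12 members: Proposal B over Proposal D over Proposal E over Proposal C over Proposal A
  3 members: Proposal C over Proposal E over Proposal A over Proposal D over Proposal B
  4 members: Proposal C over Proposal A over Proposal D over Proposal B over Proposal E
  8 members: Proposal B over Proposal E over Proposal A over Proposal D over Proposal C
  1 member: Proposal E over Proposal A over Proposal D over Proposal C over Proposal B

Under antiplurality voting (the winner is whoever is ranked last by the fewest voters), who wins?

Last-place votes: Proposal A 12, Proposal B 4, Proposal C 17, Proposal D 0, Proposal E 4.

Proposal D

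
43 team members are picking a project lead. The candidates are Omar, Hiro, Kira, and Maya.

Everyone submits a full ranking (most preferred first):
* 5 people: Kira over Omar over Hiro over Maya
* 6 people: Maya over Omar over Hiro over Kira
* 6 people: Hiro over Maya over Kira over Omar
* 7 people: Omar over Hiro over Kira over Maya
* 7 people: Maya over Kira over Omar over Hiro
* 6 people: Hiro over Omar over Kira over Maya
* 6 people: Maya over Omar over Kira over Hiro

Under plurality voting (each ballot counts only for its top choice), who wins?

First-place votes: Omar 7, Hiro 12, Kira 5, Maya 19.

Maya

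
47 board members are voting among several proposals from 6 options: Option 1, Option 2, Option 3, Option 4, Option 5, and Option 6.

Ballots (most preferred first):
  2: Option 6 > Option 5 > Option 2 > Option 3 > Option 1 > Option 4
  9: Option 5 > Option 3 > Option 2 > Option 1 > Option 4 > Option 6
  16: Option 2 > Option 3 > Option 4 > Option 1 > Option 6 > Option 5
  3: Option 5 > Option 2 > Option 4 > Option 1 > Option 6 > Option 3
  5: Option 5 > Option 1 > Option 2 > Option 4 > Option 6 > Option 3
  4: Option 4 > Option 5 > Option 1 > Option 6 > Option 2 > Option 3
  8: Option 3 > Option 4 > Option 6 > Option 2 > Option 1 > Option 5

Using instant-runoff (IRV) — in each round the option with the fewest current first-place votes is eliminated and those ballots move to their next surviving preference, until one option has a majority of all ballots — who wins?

Round 1: Option 1 0, Option 2 16, Option 3 8, Option 4 4, Option 5 17, Option 6 2. Option 1 eliminated.
Round 2: Option 2 16, Option 3 8, Option 4 4, Option 5 17, Option 6 2. Option 6 eliminated.
Round 3: Option 2 16, Option 3 8, Option 4 4, Option 5 19. Option 4 eliminated.
Round 4: Option 2 16, Option 3 8, Option 5 23. Option 3 eliminated.
Round 5: Option 2 24, Option 5 23. Option 2 has a majority (≥24).

Option 2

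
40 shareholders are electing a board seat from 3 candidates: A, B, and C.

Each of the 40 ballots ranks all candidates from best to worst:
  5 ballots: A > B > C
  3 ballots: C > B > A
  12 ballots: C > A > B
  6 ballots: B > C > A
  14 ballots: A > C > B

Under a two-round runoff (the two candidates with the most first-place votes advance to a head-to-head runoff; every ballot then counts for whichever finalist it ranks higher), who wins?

Round 1 first-place votes: A 19, B 6, C 15. A and C advance.
Runoff: A is ranked above C on 19 ballots, C above A on 21.

C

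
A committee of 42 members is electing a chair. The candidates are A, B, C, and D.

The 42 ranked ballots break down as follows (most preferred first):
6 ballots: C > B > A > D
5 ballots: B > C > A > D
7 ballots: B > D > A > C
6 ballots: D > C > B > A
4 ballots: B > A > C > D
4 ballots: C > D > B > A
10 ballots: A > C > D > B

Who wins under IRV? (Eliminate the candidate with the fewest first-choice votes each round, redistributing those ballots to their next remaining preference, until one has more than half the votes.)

Round 1: A 10, B 16, C 10, D 6. D eliminated.
Round 2: A 10, B 16, C 16. A eliminated.
Round 3: B 16, C 26. C has a majority (≥22).

C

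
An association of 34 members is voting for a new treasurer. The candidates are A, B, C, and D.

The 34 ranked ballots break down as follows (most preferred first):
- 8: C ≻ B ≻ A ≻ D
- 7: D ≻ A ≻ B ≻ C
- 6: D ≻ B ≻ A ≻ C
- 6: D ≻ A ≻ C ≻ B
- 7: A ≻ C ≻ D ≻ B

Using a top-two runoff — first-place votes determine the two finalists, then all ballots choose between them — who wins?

D

Round 1 first-place votes: A 7, B 0, C 8, D 19. D and C advance.
Runoff: D is ranked above C on 19 ballots, C above D on 15.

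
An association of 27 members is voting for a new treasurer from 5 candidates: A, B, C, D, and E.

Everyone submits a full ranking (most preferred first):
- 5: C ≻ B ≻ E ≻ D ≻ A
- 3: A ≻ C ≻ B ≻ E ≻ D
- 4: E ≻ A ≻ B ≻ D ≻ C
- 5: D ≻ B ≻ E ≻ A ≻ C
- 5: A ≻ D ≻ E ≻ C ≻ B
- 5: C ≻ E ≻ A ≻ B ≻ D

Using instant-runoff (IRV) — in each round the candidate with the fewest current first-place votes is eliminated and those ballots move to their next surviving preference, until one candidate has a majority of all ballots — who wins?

Round 1: A 8, B 0, C 10, D 5, E 4. B eliminated.
Round 2: A 8, C 10, D 5, E 4. E eliminated.
Round 3: A 12, C 10, D 5. D eliminated.
Round 4: A 17, C 10. A has a majority (≥14).

A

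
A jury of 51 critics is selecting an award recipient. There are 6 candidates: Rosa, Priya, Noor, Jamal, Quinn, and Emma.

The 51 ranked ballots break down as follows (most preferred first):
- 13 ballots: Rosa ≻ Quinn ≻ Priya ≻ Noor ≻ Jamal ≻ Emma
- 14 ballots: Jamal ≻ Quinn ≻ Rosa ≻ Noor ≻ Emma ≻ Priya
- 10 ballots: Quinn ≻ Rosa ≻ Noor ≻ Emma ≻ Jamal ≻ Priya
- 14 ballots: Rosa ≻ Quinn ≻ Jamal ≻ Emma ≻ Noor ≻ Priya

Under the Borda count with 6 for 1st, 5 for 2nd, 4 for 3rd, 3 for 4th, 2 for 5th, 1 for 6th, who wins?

Rosa

Rosa: 13×6 + 14×4 + 10×5 + 14×6 = 268
Priya: 13×4 + 14×1 + 10×1 + 14×1 = 90
Noor: 13×3 + 14×3 + 10×4 + 14×2 = 149
Jamal: 13×2 + 14×6 + 10×2 + 14×4 = 186
Quinn: 13×5 + 14×5 + 10×6 + 14×5 = 265
Emma: 13×1 + 14×2 + 10×3 + 14×3 = 113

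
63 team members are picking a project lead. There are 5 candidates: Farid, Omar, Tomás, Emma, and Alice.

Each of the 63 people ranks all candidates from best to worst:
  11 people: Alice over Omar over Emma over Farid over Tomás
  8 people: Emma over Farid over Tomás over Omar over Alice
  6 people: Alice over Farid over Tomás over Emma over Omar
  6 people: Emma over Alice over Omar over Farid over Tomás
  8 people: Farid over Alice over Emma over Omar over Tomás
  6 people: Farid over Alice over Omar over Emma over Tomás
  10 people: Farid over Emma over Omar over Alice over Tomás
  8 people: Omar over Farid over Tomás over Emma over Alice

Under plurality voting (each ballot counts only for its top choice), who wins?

First-place votes: Farid 24, Omar 8, Tomás 0, Emma 14, Alice 17.

Farid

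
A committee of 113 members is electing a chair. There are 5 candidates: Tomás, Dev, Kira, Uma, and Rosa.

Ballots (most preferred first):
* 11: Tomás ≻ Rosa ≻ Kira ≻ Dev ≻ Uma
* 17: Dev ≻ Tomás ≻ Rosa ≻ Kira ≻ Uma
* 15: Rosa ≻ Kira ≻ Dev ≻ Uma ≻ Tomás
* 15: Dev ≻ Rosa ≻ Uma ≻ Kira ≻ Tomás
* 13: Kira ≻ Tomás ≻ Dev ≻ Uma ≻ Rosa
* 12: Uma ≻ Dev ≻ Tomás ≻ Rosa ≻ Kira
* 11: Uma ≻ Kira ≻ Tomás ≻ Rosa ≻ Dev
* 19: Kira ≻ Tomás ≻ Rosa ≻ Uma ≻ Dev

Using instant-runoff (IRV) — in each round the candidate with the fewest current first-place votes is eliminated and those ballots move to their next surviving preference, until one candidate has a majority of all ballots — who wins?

Kira

Round 1: Tomás 11, Dev 32, Kira 32, Uma 23, Rosa 15. Tomás eliminated.
Round 2: Dev 32, Kira 32, Uma 23, Rosa 26. Uma eliminated.
Round 3: Dev 44, Kira 43, Rosa 26. Rosa eliminated.
Round 4: Dev 44, Kira 69. Kira has a majority (≥57).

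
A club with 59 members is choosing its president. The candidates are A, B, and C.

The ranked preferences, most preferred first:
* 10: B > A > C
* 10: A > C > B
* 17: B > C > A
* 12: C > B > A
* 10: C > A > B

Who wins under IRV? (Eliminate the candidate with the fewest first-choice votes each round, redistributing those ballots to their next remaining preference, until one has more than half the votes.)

Round 1: A 10, B 27, C 22. A eliminated.
Round 2: B 27, C 32. C has a majority (≥30).

C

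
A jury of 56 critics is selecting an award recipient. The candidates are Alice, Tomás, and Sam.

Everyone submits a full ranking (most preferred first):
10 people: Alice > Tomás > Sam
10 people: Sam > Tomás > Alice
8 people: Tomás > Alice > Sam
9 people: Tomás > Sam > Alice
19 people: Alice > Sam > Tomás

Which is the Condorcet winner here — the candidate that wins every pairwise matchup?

Alice

Alice vs Tomás: 29–27
Alice vs Sam: 37–19
Alice beats every other candidate.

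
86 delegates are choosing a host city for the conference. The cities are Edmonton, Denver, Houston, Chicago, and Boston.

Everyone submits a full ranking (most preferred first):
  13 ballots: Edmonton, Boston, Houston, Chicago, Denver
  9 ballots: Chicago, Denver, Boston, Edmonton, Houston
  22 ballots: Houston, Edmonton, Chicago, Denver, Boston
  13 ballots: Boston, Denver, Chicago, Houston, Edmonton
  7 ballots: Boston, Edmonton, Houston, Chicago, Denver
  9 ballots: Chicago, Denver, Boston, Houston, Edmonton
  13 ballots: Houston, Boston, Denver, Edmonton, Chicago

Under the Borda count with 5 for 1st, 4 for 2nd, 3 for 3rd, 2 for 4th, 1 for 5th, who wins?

Houston

Edmonton: 13×5 + 9×2 + 22×4 + 13×1 + 7×4 + 9×1 + 13×2 = 247
Denver: 13×1 + 9×4 + 22×2 + 13×4 + 7×1 + 9×4 + 13×3 = 227
Houston: 13×3 + 9×1 + 22×5 + 13×2 + 7×3 + 9×2 + 13×5 = 288
Chicago: 13×2 + 9×5 + 22×3 + 13×3 + 7×2 + 9×5 + 13×1 = 248
Boston: 13×4 + 9×3 + 22×1 + 13×5 + 7×5 + 9×3 + 13×4 = 280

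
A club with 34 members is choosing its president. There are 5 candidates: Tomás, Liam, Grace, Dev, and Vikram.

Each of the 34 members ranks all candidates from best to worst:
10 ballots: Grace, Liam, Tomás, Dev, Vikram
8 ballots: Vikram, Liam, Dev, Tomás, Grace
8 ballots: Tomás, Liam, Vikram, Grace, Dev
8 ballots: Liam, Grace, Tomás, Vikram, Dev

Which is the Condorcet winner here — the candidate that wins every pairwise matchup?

Liam vs Tomás: 26–8
Liam vs Grace: 24–10
Liam vs Dev: 34–0
Liam vs Vikram: 26–8
Liam beats every other candidate.

Liam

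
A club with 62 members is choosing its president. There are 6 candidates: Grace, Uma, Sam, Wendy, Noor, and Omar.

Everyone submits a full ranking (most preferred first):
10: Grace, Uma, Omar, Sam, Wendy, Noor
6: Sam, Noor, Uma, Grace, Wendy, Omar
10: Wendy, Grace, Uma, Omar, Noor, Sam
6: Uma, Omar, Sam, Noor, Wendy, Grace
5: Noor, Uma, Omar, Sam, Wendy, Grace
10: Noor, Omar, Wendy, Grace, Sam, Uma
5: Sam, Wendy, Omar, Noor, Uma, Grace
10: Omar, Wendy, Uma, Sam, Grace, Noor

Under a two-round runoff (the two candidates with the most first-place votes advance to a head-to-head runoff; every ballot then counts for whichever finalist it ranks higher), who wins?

Sam

Round 1 first-place votes: Grace 10, Uma 6, Sam 11, Wendy 10, Noor 15, Omar 10. Noor and Sam advance.
Runoff: Noor is ranked above Sam on 25 ballots, Sam above Noor on 37.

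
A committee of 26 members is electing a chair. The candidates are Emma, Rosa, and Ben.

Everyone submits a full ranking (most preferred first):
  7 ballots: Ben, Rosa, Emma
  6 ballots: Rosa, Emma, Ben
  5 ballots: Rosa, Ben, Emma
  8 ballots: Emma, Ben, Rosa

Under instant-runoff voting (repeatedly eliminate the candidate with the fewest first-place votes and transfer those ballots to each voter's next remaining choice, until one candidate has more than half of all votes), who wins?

Round 1: Emma 8, Rosa 11, Ben 7. Ben eliminated.
Round 2: Emma 8, Rosa 18. Rosa has a majority (≥14).

Rosa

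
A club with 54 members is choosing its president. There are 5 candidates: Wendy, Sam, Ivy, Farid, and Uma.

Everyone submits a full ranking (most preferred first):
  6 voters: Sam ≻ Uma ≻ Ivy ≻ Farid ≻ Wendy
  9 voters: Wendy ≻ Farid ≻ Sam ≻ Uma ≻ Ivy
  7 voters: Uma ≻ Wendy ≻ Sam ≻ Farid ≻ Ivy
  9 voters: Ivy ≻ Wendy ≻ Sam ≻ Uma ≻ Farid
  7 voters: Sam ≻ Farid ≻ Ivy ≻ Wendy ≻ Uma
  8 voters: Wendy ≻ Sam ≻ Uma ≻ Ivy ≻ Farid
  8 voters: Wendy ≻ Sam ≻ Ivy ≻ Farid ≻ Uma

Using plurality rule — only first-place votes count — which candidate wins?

First-place votes: Wendy 25, Sam 13, Ivy 9, Farid 0, Uma 7.

Wendy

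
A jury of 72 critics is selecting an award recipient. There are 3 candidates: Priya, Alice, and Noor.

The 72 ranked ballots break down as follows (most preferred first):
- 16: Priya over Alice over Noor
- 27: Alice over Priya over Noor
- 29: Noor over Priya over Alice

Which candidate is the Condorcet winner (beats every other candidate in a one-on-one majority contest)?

Priya

Priya vs Alice: 45–27
Priya vs Noor: 43–29
Priya beats every other candidate.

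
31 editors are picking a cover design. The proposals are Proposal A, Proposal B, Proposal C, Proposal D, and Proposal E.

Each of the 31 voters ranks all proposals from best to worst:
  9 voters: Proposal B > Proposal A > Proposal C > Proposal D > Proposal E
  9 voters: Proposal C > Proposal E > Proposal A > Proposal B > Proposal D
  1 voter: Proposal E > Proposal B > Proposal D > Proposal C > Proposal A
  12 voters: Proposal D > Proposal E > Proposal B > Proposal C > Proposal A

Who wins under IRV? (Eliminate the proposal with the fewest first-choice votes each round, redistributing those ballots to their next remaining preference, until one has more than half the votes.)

Proposal B

Round 1: Proposal A 0, Proposal B 9, Proposal C 9, Proposal D 12, Proposal E 1. Proposal A eliminated.
Round 2: Proposal B 9, Proposal C 9, Proposal D 12, Proposal E 1. Proposal E eliminated.
Round 3: Proposal B 10, Proposal C 9, Proposal D 12. Proposal C eliminated.
Round 4: Proposal B 19, Proposal D 12. Proposal B has a majority (≥16).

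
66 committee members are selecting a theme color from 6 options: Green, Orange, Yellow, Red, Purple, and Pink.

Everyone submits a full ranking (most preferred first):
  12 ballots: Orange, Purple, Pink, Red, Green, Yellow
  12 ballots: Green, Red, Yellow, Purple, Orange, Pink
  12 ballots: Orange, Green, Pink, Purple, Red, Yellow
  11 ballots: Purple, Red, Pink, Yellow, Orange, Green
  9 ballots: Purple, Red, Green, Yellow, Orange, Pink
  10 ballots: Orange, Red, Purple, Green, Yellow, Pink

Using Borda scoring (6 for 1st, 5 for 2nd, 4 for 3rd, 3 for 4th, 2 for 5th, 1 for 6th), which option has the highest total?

Purple

Green: 12×2 + 12×6 + 12×5 + 11×1 + 9×4 + 10×3 = 233
Orange: 12×6 + 12×2 + 12×6 + 11×2 + 9×2 + 10×6 = 268
Yellow: 12×1 + 12×4 + 12×1 + 11×3 + 9×3 + 10×2 = 152
Red: 12×3 + 12×5 + 12×2 + 11×5 + 9×5 + 10×5 = 270
Purple: 12×5 + 12×3 + 12×3 + 11×6 + 9×6 + 10×4 = 292
Pink: 12×4 + 12×1 + 12×4 + 11×4 + 9×1 + 10×1 = 171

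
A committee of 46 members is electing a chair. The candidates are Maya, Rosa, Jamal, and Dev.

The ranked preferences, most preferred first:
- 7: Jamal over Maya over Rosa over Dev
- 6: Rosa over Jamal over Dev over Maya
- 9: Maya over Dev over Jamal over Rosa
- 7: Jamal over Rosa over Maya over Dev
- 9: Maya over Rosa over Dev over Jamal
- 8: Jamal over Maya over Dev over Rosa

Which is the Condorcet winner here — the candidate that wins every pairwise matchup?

Jamal

Jamal vs Maya: 28–18
Jamal vs Rosa: 31–15
Jamal vs Dev: 28–18
Jamal beats every other candidate.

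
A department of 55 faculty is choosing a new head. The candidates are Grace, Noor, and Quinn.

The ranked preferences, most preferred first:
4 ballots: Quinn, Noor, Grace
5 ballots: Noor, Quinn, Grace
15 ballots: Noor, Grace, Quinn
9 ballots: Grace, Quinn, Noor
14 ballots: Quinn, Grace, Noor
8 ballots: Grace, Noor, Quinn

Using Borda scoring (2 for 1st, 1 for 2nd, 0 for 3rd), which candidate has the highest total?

Grace

Grace: 4×0 + 5×0 + 15×1 + 9×2 + 14×1 + 8×2 = 63
Noor: 4×1 + 5×2 + 15×2 + 9×0 + 14×0 + 8×1 = 52
Quinn: 4×2 + 5×1 + 15×0 + 9×1 + 14×2 + 8×0 = 50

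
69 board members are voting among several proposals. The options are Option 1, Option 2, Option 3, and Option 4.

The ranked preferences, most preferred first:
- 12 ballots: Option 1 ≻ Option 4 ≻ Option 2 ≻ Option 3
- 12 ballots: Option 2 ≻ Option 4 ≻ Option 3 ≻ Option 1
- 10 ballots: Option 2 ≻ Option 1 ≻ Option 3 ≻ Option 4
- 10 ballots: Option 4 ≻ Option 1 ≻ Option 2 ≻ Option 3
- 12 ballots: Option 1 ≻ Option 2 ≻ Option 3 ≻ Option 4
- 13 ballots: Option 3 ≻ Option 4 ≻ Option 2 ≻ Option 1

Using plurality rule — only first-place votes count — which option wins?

First-place votes: Option 1 24, Option 2 22, Option 3 13, Option 4 10.

Option 1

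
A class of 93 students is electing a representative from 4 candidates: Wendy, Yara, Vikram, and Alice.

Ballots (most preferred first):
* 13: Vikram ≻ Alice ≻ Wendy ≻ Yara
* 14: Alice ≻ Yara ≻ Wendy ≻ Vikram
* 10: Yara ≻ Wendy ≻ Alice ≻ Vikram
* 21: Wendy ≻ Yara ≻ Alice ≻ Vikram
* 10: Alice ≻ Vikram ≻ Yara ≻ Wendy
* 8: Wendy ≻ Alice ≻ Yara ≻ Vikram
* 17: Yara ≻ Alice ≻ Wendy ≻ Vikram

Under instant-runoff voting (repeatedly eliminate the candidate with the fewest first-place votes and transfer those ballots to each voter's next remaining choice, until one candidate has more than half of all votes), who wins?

Round 1: Wendy 29, Yara 27, Vikram 13, Alice 24. Vikram eliminated.
Round 2: Wendy 29, Yara 27, Alice 37. Yara eliminated.
Round 3: Wendy 39, Alice 54. Alice has a majority (≥47).

Alice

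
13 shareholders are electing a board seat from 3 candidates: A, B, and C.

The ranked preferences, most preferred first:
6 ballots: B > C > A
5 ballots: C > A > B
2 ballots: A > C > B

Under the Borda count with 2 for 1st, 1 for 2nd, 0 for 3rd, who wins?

C

A: 6×0 + 5×1 + 2×2 = 9
B: 6×2 + 5×0 + 2×0 = 12
C: 6×1 + 5×2 + 2×1 = 18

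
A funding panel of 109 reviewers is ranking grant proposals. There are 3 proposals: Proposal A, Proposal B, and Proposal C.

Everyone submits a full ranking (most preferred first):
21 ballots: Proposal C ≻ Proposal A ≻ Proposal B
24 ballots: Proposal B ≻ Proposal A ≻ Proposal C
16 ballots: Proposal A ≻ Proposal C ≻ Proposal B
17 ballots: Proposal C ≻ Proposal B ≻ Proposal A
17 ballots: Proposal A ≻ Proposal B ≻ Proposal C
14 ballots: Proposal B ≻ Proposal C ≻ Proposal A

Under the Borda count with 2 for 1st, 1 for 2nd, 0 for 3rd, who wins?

Proposal A: 21×1 + 24×1 + 16×2 + 17×0 + 17×2 + 14×0 = 111
Proposal B: 21×0 + 24×2 + 16×0 + 17×1 + 17×1 + 14×2 = 110
Proposal C: 21×2 + 24×0 + 16×1 + 17×2 + 17×0 + 14×1 = 106

Proposal A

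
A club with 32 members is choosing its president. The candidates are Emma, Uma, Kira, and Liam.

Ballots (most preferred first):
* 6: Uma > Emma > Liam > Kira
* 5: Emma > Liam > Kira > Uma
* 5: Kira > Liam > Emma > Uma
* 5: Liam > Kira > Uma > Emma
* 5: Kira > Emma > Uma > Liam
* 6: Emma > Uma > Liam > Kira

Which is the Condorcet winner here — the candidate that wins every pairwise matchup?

Emma

Emma vs Uma: 21–11
Emma vs Kira: 17–15
Emma vs Liam: 22–10
Emma beats every other candidate.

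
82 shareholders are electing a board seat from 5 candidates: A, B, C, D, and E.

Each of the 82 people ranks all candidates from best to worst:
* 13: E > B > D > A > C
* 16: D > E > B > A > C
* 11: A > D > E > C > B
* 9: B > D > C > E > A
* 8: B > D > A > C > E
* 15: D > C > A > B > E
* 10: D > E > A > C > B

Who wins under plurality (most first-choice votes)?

D

First-place votes: A 11, B 17, C 0, D 41, E 13.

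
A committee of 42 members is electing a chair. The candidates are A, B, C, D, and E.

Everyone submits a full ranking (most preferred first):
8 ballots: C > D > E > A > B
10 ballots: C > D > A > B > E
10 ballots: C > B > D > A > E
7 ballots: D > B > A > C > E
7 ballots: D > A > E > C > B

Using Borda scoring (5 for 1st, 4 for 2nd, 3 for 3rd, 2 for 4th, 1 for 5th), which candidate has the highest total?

D

A: 8×2 + 10×3 + 10×2 + 7×3 + 7×4 = 115
B: 8×1 + 10×2 + 10×4 + 7×4 + 7×1 = 103
C: 8×5 + 10×5 + 10×5 + 7×2 + 7×2 = 168
D: 8×4 + 10×4 + 10×3 + 7×5 + 7×5 = 172
E: 8×3 + 10×1 + 10×1 + 7×1 + 7×3 = 72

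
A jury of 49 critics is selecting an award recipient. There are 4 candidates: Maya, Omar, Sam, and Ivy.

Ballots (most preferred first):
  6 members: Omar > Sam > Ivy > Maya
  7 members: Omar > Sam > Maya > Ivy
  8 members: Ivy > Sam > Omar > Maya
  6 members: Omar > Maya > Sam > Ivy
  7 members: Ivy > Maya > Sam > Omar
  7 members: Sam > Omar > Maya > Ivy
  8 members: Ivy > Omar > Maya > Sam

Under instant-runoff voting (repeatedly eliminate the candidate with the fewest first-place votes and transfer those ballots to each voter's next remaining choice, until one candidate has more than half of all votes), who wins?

Omar

Round 1: Maya 0, Omar 19, Sam 7, Ivy 23. Maya eliminated.
Round 2: Omar 19, Sam 7, Ivy 23. Sam eliminated.
Round 3: Omar 26, Ivy 23. Omar has a majority (≥25).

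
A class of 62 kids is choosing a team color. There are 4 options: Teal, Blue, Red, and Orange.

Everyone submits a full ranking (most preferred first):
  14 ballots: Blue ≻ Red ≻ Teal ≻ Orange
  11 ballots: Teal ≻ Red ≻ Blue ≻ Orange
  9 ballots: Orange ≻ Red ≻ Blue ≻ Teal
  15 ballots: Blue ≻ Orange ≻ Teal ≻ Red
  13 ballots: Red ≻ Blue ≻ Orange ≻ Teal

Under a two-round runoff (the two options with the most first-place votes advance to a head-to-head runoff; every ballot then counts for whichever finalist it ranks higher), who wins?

Round 1 first-place votes: Teal 11, Blue 29, Red 13, Orange 9. Blue and Red advance.
Runoff: Blue is ranked above Red on 29 ballots, Red above Blue on 33.

Red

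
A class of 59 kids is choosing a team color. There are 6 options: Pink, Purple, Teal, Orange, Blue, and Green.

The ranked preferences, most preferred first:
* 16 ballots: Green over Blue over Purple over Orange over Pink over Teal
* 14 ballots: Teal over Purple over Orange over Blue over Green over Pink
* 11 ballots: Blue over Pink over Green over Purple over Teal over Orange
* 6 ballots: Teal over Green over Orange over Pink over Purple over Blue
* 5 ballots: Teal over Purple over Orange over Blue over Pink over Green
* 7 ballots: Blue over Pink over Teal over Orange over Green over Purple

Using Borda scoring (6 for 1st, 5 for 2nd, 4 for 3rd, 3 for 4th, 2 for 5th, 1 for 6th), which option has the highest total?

Pink: 16×2 + 14×1 + 11×5 + 6×3 + 5×2 + 7×5 = 164
Purple: 16×4 + 14×5 + 11×3 + 6×2 + 5×5 + 7×1 = 211
Teal: 16×1 + 14×6 + 11×2 + 6×6 + 5×6 + 7×4 = 216
Orange: 16×3 + 14×4 + 11×1 + 6×4 + 5×4 + 7×3 = 180
Blue: 16×5 + 14×3 + 11×6 + 6×1 + 5×3 + 7×6 = 251
Green: 16×6 + 14×2 + 11×4 + 6×5 + 5×1 + 7×2 = 217

Blue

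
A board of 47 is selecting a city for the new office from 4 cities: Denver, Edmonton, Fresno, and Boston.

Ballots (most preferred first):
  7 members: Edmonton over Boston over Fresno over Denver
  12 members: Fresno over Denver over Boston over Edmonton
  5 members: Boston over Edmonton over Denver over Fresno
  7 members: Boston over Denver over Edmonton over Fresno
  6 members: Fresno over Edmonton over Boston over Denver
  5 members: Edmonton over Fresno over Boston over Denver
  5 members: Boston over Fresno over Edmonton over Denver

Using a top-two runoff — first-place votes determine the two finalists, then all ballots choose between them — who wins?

Boston

Round 1 first-place votes: Denver 0, Edmonton 12, Fresno 18, Boston 17. Fresno and Boston advance.
Runoff: Fresno is ranked above Boston on 23 ballots, Boston above Fresno on 24.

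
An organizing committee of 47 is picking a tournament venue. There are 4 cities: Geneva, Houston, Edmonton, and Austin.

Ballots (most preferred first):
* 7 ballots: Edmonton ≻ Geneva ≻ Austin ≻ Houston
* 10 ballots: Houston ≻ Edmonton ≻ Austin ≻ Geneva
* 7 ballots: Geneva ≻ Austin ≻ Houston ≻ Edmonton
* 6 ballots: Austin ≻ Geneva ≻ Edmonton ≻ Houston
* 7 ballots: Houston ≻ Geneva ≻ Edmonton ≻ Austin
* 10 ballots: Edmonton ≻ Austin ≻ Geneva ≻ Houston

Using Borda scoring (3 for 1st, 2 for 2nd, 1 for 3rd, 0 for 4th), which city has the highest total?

Geneva: 7×2 + 10×0 + 7×3 + 6×2 + 7×2 + 10×1 = 71
Houston: 7×0 + 10×3 + 7×1 + 6×0 + 7×3 + 10×0 = 58
Edmonton: 7×3 + 10×2 + 7×0 + 6×1 + 7×1 + 10×3 = 84
Austin: 7×1 + 10×1 + 7×2 + 6×3 + 7×0 + 10×2 = 69

Edmonton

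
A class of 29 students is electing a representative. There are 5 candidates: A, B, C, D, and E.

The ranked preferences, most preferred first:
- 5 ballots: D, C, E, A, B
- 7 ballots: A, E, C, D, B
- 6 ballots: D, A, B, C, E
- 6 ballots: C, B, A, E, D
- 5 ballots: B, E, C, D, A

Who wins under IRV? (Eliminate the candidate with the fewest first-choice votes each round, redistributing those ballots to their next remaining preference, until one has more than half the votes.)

Round 1: A 7, B 5, C 6, D 11, E 0. E eliminated.
Round 2: A 7, B 5, C 6, D 11. B eliminated.
Round 3: A 7, C 11, D 11. A eliminated.
Round 4: C 18, D 11. C has a majority (≥15).

C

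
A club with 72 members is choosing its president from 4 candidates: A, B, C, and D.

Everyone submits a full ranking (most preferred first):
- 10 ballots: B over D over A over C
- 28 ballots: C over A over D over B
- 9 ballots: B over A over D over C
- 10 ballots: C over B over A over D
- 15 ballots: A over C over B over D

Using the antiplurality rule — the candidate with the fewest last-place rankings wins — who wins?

Last-place votes: A 0, B 28, C 19, D 25.

A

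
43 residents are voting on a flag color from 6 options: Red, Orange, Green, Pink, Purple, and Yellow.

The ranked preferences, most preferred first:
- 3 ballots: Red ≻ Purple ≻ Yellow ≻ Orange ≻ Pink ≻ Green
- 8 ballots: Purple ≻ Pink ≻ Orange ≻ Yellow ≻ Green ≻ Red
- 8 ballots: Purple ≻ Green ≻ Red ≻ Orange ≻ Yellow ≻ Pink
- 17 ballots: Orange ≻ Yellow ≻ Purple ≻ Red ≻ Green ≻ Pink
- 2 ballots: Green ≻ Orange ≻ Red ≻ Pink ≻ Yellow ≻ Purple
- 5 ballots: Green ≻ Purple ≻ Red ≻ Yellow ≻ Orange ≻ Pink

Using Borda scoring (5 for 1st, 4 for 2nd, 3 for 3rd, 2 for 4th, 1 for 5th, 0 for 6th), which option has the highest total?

Purple

Red: 3×5 + 8×0 + 8×3 + 17×2 + 2×3 + 5×3 = 94
Orange: 3×2 + 8×3 + 8×2 + 17×5 + 2×4 + 5×1 = 144
Green: 3×0 + 8×1 + 8×4 + 17×1 + 2×5 + 5×5 = 92
Pink: 3×1 + 8×4 + 8×0 + 17×0 + 2×2 + 5×0 = 39
Purple: 3×4 + 8×5 + 8×5 + 17×3 + 2×0 + 5×4 = 163
Yellow: 3×3 + 8×2 + 8×1 + 17×4 + 2×1 + 5×2 = 113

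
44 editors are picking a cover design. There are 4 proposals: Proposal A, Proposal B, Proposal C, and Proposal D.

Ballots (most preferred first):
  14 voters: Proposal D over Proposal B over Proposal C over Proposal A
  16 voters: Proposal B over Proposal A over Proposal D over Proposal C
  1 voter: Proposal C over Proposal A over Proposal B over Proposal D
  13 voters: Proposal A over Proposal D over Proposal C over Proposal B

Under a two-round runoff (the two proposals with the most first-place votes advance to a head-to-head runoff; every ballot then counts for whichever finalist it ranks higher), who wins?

Round 1 first-place votes: Proposal A 13, Proposal B 16, Proposal C 1, Proposal D 14. Proposal B and Proposal D advance.
Runoff: Proposal B is ranked above Proposal D on 17 ballots, Proposal D above Proposal B on 27.

Proposal D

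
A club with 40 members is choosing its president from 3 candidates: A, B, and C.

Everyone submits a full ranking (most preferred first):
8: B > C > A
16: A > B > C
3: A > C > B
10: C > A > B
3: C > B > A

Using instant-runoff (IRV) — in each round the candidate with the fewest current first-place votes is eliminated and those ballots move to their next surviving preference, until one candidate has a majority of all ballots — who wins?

Round 1: A 19, B 8, C 13. B eliminated.
Round 2: A 19, C 21. C has a majority (≥21).

C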